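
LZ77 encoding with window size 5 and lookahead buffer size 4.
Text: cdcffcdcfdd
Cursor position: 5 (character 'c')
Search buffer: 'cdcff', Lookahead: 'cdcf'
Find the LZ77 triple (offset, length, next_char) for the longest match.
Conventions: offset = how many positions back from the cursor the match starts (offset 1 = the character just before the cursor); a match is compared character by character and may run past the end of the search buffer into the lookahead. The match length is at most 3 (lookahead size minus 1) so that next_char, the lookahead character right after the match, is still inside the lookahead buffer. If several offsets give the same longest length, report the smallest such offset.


Try each offset into the search buffer:
  offset=1 (pos 4, char 'f'): match length 0
  offset=2 (pos 3, char 'f'): match length 0
  offset=3 (pos 2, char 'c'): match length 1
  offset=4 (pos 1, char 'd'): match length 0
  offset=5 (pos 0, char 'c'): match length 3
Longest match has length 3 at offset 5.
next_char = character at position 5 + 3 = 8 -> 'f'

Best match: offset=5, length=3 (matching 'cdc' starting at position 0)
LZ77 triple: (5, 3, 'f')


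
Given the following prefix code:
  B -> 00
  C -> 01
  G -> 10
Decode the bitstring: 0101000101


Decoding step by step:
Bits 01 -> C
Bits 01 -> C
Bits 00 -> B
Bits 01 -> C
Bits 01 -> C


Decoded message: CCBCC


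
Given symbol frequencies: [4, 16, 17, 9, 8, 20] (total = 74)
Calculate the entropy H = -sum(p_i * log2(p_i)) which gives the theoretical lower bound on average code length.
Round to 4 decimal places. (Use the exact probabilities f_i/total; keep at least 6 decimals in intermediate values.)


Per-symbol terms -p_i * log2(p_i) with p_i = f_i/74:
  p = 4/74 = 0.054054: log2(p) = -4.209453, -p*log2(p) = 0.227538
  p = 16/74 = 0.216216: log2(p) = -2.209453, -p*log2(p) = 0.477720
  p = 17/74 = 0.229730: log2(p) = -2.121991, -p*log2(p) = 0.487484
  p = 9/74 = 0.121622: log2(p) = -3.039528, -p*log2(p) = 0.369672
  p = 8/74 = 0.108108: log2(p) = -3.209453, -p*log2(p) = 0.346968
  p = 20/74 = 0.270270: log2(p) = -1.887525, -p*log2(p) = 0.510142
H = 0.227538 + 0.477720 + 0.487484 + 0.369672 + 0.346968 + 0.510142 = 2.419524

H = 2.4195 bits/symbol


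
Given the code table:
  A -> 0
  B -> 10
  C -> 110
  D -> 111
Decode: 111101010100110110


Decoding:
111 -> D
10 -> B
10 -> B
10 -> B
10 -> B
0 -> A
110 -> C
110 -> C


Result: DBBBBACC


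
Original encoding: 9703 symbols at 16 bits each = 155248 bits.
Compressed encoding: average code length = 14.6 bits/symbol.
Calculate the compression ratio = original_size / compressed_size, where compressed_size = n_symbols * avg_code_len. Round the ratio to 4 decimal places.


original_size = n_symbols * orig_bits = 9703 * 16 = 155248 bits
compressed_size = n_symbols * avg_code_len = 9703 * 14.6 = 141663.8 bits
ratio = original_size / compressed_size = 155248 / 141663.8 = 1.0959

Compression ratio = 1.0959


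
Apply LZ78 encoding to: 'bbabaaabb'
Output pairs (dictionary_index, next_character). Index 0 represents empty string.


LZ78 encoding steps:
Dictionary: {0: ''}
Step 1: w='' (idx 0), next='b' -> output (0, 'b'), add 'b' as idx 1
Step 2: w='b' (idx 1), next='a' -> output (1, 'a'), add 'ba' as idx 2
Step 3: w='ba' (idx 2), next='a' -> output (2, 'a'), add 'baa' as idx 3
Step 4: w='' (idx 0), next='a' -> output (0, 'a'), add 'a' as idx 4
Step 5: w='b' (idx 1), next='b' -> output (1, 'b'), add 'bb' as idx 5


Encoded: [(0, 'b'), (1, 'a'), (2, 'a'), (0, 'a'), (1, 'b')]


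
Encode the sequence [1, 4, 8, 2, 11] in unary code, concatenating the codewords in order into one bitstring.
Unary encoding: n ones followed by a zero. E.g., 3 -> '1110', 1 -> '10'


Encode each number as n ones followed by a terminating 0:
  1 -> 10 (2 bits)
  4 -> 11110 (5 bits)
  8 -> 111111110 (9 bits)
  2 -> 110 (3 bits)
  11 -> 111111111110 (12 bits)
Total length = 2 + 5 + 9 + 3 + 12 = 31 bits.

Unary([1, 4, 8, 2, 11]) = 1011110111111110110111111111110 (31 bits)


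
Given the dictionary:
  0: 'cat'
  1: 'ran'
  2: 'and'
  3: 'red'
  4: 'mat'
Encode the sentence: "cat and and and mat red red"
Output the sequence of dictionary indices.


Look up each word in the dictionary:
  'cat' -> 0
  'and' -> 2
  'and' -> 2
  'and' -> 2
  'mat' -> 4
  'red' -> 3
  'red' -> 3

Encoded: [0, 2, 2, 2, 4, 3, 3]


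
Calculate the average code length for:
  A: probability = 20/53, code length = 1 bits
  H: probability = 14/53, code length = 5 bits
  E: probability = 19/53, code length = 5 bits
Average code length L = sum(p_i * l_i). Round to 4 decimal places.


Weighted contributions p_i * l_i:
  A: (20/53) * 1 = 20/53
  H: (14/53) * 5 = 70/53
  E: (19/53) * 5 = 95/53
Sum = (20 + 70 + 95)/53 = 185/53

L = 185/53 = 3.4906 bits/symbol


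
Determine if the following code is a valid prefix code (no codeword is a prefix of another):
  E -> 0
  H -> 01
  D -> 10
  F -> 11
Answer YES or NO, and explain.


Checking each pair (does one codeword prefix another?):
  E='0' vs H='01': prefix -- VIOLATION

NO -- this is NOT a valid prefix code. E (0) is a prefix of H (01).


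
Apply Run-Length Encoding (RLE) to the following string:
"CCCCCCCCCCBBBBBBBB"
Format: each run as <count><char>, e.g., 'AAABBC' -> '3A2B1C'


Scanning runs left to right:
  i=0: run of 'C' x 10 -> '10C'
  i=10: run of 'B' x 8 -> '8B'

RLE = 10C8B


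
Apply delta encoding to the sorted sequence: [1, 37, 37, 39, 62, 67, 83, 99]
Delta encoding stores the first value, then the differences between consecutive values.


First value: 1
Deltas:
  37 - 1 = 36
  37 - 37 = 0
  39 - 37 = 2
  62 - 39 = 23
  67 - 62 = 5
  83 - 67 = 16
  99 - 83 = 16


Delta encoded: [1, 36, 0, 2, 23, 5, 16, 16]


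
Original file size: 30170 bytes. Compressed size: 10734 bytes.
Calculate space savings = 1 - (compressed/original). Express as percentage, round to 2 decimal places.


ratio = compressed/original = 10734/30170 = 0.355784
savings = 1 - ratio = 1 - 0.355784 = 0.644216
as a percentage: 0.644216 * 100 = 64.42%

Space savings = 1 - 10734/30170 = 64.42%


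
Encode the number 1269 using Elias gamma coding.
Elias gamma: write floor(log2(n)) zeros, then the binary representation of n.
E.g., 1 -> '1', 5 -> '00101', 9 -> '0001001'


num_bits = floor(log2(1269)) + 1 = 11
leading_zeros = num_bits - 1 = 10
binary(1269) = 10011110101

Elias gamma(1269) = '0000000000' + '10011110101' = 000000000010011110101 (21 bits)


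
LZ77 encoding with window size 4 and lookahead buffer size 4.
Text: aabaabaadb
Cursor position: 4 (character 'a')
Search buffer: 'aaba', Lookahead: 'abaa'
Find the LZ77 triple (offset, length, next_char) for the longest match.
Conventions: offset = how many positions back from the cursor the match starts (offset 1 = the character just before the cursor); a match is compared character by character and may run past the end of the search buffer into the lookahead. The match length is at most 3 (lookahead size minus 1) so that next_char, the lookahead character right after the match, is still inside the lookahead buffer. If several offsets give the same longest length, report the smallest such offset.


Try each offset into the search buffer:
  offset=1 (pos 3, char 'a'): match length 1
  offset=2 (pos 2, char 'b'): match length 0
  offset=3 (pos 1, char 'a'): match length 3
  offset=4 (pos 0, char 'a'): match length 1
Longest match has length 3 at offset 3.
next_char = character at position 4 + 3 = 7 -> 'a'

Best match: offset=3, length=3 (matching 'aba' starting at position 1)
LZ77 triple: (3, 3, 'a')


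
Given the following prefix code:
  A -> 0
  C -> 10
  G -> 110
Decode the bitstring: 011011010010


Decoding step by step:
Bits 0 -> A
Bits 110 -> G
Bits 110 -> G
Bits 10 -> C
Bits 0 -> A
Bits 10 -> C


Decoded message: AGGCAC


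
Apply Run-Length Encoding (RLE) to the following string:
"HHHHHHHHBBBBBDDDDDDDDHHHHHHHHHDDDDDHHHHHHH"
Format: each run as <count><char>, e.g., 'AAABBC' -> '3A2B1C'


Scanning runs left to right:
  i=0: run of 'H' x 8 -> '8H'
  i=8: run of 'B' x 5 -> '5B'
  i=13: run of 'D' x 8 -> '8D'
  i=21: run of 'H' x 9 -> '9H'
  i=30: run of 'D' x 5 -> '5D'
  i=35: run of 'H' x 7 -> '7H'

RLE = 8H5B8D9H5D7H


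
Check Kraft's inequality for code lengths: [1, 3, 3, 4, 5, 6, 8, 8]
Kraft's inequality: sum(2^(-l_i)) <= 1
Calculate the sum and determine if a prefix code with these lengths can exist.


Sum = 2^(-1) + 2^(-3) + 2^(-3) + 2^(-4) + 2^(-5) + 2^(-6) + 2^(-8) + 2^(-8)
    = 0.5 + 0.125 + 0.125 + 0.0625 + 0.03125 + 0.015625 + 0.00390625 + 0.00390625
    = 222/256 = 0.8671875
Since 0.8671875 <= 1, Kraft's inequality IS satisfied.
A prefix code with these lengths CAN exist.

Kraft sum = 0.8671875. Satisfied.


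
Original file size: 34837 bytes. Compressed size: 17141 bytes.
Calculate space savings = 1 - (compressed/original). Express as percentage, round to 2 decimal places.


ratio = compressed/original = 17141/34837 = 0.492034
savings = 1 - ratio = 1 - 0.492034 = 0.507966
as a percentage: 0.507966 * 100 = 50.8%

Space savings = 1 - 17141/34837 = 50.8%


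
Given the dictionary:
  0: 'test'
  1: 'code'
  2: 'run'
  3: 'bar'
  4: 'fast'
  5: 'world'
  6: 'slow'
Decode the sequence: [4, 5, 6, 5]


Look up each index in the dictionary:
  4 -> 'fast'
  5 -> 'world'
  6 -> 'slow'
  5 -> 'world'

Decoded: "fast world slow world"


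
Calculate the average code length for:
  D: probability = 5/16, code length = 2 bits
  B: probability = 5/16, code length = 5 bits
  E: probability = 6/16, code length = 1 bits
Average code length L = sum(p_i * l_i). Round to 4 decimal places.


Weighted contributions p_i * l_i:
  D: (5/16) * 2 = 10/16
  B: (5/16) * 5 = 25/16
  E: (6/16) * 1 = 6/16
Sum = (10 + 25 + 6)/16 = 41/16

L = 41/16 = 2.5625 bits/symbol


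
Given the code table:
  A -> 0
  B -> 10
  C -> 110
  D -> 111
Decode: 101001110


Decoding:
10 -> B
10 -> B
0 -> A
111 -> D
0 -> A


Result: BBADA


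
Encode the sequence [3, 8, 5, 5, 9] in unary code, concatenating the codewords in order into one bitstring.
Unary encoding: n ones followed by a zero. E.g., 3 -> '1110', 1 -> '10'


Encode each number as n ones followed by a terminating 0:
  3 -> 1110 (4 bits)
  8 -> 111111110 (9 bits)
  5 -> 111110 (6 bits)
  5 -> 111110 (6 bits)
  9 -> 1111111110 (10 bits)
Total length = 4 + 9 + 6 + 6 + 10 = 35 bits.

Unary([3, 8, 5, 5, 9]) = 11101111111101111101111101111111110 (35 bits)


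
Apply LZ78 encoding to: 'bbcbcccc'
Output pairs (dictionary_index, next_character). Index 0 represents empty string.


LZ78 encoding steps:
Dictionary: {0: ''}
Step 1: w='' (idx 0), next='b' -> output (0, 'b'), add 'b' as idx 1
Step 2: w='b' (idx 1), next='c' -> output (1, 'c'), add 'bc' as idx 2
Step 3: w='bc' (idx 2), next='c' -> output (2, 'c'), add 'bcc' as idx 3
Step 4: w='' (idx 0), next='c' -> output (0, 'c'), add 'c' as idx 4
Step 5: w='c' (idx 4), end of input -> output (4, '')


Encoded: [(0, 'b'), (1, 'c'), (2, 'c'), (0, 'c'), (4, '')]


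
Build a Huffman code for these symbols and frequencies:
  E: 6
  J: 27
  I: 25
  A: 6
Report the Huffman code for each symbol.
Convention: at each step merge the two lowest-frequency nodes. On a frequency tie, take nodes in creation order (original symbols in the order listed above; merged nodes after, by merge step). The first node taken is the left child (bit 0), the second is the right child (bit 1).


Huffman tree construction:
Step 1: Merge E(6) + A(6) = 12
Step 2: Merge (E+A)(12) + I(25) = 37
Step 3: Merge J(27) + ((E+A)+I)(37) = 64
Read each symbol's code off the tree from the root (left child = 0, right child = 1).

Codes:
  E: 100 (length 3)
  J: 0 (length 1)
  I: 11 (length 2)
  A: 101 (length 3)
Average code length: 113/64 = 1.7656 bits/symbol


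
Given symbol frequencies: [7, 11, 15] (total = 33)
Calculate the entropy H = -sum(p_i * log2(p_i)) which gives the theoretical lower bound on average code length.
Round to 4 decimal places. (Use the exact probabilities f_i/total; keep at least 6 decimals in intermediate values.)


Per-symbol terms -p_i * log2(p_i) with p_i = f_i/33:
  p = 7/33 = 0.212121: log2(p) = -2.237039, -p*log2(p) = 0.474523
  p = 11/33 = 0.333333: log2(p) = -1.584963, -p*log2(p) = 0.528321
  p = 15/33 = 0.454545: log2(p) = -1.137504, -p*log2(p) = 0.517047
H = 0.474523 + 0.528321 + 0.517047 = 1.519891

H = 1.5199 bits/symbol


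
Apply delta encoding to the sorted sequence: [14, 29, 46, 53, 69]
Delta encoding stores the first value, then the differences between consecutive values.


First value: 14
Deltas:
  29 - 14 = 15
  46 - 29 = 17
  53 - 46 = 7
  69 - 53 = 16


Delta encoded: [14, 15, 17, 7, 16]


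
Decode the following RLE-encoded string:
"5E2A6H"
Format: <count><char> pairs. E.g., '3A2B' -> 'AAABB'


Expanding each <count><char> pair:
  5E -> 'EEEEE'
  2A -> 'AA'
  6H -> 'HHHHHH'

Decoded = EEEEEAAHHHHHH


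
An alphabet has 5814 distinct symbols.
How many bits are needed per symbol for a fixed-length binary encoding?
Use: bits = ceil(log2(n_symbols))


log2(5814) = 12.5053
Bracket: 2^12 = 4096 < 5814 <= 2^13 = 8192
So ceil(log2(5814)) = 13

bits = ceil(log2(5814)) = ceil(12.5053) = 13 bits


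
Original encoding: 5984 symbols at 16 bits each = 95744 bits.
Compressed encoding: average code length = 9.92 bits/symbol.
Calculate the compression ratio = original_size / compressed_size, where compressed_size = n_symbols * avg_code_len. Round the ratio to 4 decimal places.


original_size = n_symbols * orig_bits = 5984 * 16 = 95744 bits
compressed_size = n_symbols * avg_code_len = 5984 * 9.92 = 59361.28 bits
ratio = original_size / compressed_size = 95744 / 59361.28 = 1.6129

Compression ratio = 1.6129


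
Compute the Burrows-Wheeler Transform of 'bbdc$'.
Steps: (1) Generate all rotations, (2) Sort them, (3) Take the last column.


Rotations (sorted):
  0: $bbdc -> last char: c
  1: bbdc$ -> last char: $
  2: bdc$b -> last char: b
  3: c$bbd -> last char: d
  4: dc$bb -> last char: b


BWT = c$bdb


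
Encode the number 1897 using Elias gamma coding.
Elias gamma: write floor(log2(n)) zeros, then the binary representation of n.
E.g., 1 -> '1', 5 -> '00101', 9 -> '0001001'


num_bits = floor(log2(1897)) + 1 = 11
leading_zeros = num_bits - 1 = 10
binary(1897) = 11101101001

Elias gamma(1897) = '0000000000' + '11101101001' = 000000000011101101001 (21 bits)


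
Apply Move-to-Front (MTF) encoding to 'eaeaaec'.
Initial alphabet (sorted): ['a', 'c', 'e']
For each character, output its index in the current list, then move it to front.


MTF encoding:
'e': index 2 in ['a', 'c', 'e'] -> ['e', 'a', 'c']
'a': index 1 in ['e', 'a', 'c'] -> ['a', 'e', 'c']
'e': index 1 in ['a', 'e', 'c'] -> ['e', 'a', 'c']
'a': index 1 in ['e', 'a', 'c'] -> ['a', 'e', 'c']
'a': index 0 in ['a', 'e', 'c'] -> ['a', 'e', 'c']
'e': index 1 in ['a', 'e', 'c'] -> ['e', 'a', 'c']
'c': index 2 in ['e', 'a', 'c'] -> ['c', 'e', 'a']


Output: [2, 1, 1, 1, 0, 1, 2]


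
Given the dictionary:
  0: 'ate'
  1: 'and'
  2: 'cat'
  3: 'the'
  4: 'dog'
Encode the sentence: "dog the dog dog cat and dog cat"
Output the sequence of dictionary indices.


Look up each word in the dictionary:
  'dog' -> 4
  'the' -> 3
  'dog' -> 4
  'dog' -> 4
  'cat' -> 2
  'and' -> 1
  'dog' -> 4
  'cat' -> 2

Encoded: [4, 3, 4, 4, 2, 1, 4, 2]


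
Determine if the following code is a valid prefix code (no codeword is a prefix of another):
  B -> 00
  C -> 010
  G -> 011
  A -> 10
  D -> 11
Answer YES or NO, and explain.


Checking each pair (does one codeword prefix another?):
  B='00' vs C='010': no prefix
  B='00' vs G='011': no prefix
  B='00' vs A='10': no prefix
  B='00' vs D='11': no prefix
  C='010' vs B='00': no prefix
  C='010' vs G='011': no prefix
  C='010' vs A='10': no prefix
  C='010' vs D='11': no prefix
  G='011' vs B='00': no prefix
  G='011' vs C='010': no prefix
  G='011' vs A='10': no prefix
  G='011' vs D='11': no prefix
  A='10' vs B='00': no prefix
  A='10' vs C='010': no prefix
  A='10' vs G='011': no prefix
  A='10' vs D='11': no prefix
  D='11' vs B='00': no prefix
  D='11' vs C='010': no prefix
  D='11' vs G='011': no prefix
  D='11' vs A='10': no prefix
No violation found over all pairs.

YES -- this is a valid prefix code. No codeword is a prefix of any other codeword.


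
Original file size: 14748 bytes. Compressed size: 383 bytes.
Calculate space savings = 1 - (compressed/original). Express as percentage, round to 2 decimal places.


ratio = compressed/original = 383/14748 = 0.02597
savings = 1 - ratio = 1 - 0.02597 = 0.97403
as a percentage: 0.97403 * 100 = 97.4%

Space savings = 1 - 383/14748 = 97.4%


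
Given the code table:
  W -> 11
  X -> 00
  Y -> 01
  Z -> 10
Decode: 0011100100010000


Decoding:
00 -> X
11 -> W
10 -> Z
01 -> Y
00 -> X
01 -> Y
00 -> X
00 -> X


Result: XWZYXYXX


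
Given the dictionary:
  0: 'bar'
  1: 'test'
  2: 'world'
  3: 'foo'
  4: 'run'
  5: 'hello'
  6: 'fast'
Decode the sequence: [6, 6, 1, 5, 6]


Look up each index in the dictionary:
  6 -> 'fast'
  6 -> 'fast'
  1 -> 'test'
  5 -> 'hello'
  6 -> 'fast'

Decoded: "fast fast test hello fast"


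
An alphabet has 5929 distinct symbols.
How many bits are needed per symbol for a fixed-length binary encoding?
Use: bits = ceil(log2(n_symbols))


log2(5929) = 12.5336
Bracket: 2^12 = 4096 < 5929 <= 2^13 = 8192
So ceil(log2(5929)) = 13

bits = ceil(log2(5929)) = ceil(12.5336) = 13 bits


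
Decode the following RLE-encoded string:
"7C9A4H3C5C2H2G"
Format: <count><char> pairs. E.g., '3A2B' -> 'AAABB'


Expanding each <count><char> pair:
  7C -> 'CCCCCCC'
  9A -> 'AAAAAAAAA'
  4H -> 'HHHH'
  3C -> 'CCC'
  5C -> 'CCCCC'
  2H -> 'HH'
  2G -> 'GG'

Decoded = CCCCCCCAAAAAAAAAHHHHCCCCCCCCHHGG


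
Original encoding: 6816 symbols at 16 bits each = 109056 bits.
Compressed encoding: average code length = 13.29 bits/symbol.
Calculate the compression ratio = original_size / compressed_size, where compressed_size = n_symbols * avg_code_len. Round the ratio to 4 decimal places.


original_size = n_symbols * orig_bits = 6816 * 16 = 109056 bits
compressed_size = n_symbols * avg_code_len = 6816 * 13.29 = 90584.64 bits
ratio = original_size / compressed_size = 109056 / 90584.64 = 1.2039

Compression ratio = 1.2039


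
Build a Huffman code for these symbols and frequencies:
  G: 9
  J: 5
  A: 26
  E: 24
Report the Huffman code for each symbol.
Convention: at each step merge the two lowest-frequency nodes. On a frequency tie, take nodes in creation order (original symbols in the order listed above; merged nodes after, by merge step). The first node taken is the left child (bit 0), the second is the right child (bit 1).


Huffman tree construction:
Step 1: Merge J(5) + G(9) = 14
Step 2: Merge (J+G)(14) + E(24) = 38
Step 3: Merge A(26) + ((J+G)+E)(38) = 64
Read each symbol's code off the tree from the root (left child = 0, right child = 1).

Codes:
  G: 101 (length 3)
  J: 100 (length 3)
  A: 0 (length 1)
  E: 11 (length 2)
Average code length: 116/64 = 1.8125 bits/symbol


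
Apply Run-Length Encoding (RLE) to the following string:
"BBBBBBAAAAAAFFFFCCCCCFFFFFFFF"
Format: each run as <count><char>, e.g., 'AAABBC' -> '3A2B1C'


Scanning runs left to right:
  i=0: run of 'B' x 6 -> '6B'
  i=6: run of 'A' x 6 -> '6A'
  i=12: run of 'F' x 4 -> '4F'
  i=16: run of 'C' x 5 -> '5C'
  i=21: run of 'F' x 8 -> '8F'

RLE = 6B6A4F5C8F


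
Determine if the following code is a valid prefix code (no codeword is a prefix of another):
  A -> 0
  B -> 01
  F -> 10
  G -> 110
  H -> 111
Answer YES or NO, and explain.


Checking each pair (does one codeword prefix another?):
  A='0' vs B='01': prefix -- VIOLATION

NO -- this is NOT a valid prefix code. A (0) is a prefix of B (01).


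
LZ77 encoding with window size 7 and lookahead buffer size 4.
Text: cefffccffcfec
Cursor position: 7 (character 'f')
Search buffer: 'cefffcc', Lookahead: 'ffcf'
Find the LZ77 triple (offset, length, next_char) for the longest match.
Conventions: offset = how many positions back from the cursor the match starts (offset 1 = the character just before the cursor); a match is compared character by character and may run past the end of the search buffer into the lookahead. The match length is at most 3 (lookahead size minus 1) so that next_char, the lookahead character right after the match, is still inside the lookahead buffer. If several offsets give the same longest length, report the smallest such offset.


Try each offset into the search buffer:
  offset=1 (pos 6, char 'c'): match length 0
  offset=2 (pos 5, char 'c'): match length 0
  offset=3 (pos 4, char 'f'): match length 1
  offset=4 (pos 3, char 'f'): match length 3
  offset=5 (pos 2, char 'f'): match length 2
  offset=6 (pos 1, char 'e'): match length 0
  offset=7 (pos 0, char 'c'): match length 0
Longest match has length 3 at offset 4.
next_char = character at position 7 + 3 = 10 -> 'f'

Best match: offset=4, length=3 (matching 'ffc' starting at position 3)
LZ77 triple: (4, 3, 'f')


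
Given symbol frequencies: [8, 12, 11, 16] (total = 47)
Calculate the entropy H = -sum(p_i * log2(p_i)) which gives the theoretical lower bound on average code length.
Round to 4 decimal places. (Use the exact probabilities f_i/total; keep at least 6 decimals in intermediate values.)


Per-symbol terms -p_i * log2(p_i) with p_i = f_i/47:
  p = 8/47 = 0.170213: log2(p) = -2.554589, -p*log2(p) = 0.434824
  p = 12/47 = 0.255319: log2(p) = -1.969626, -p*log2(p) = 0.502883
  p = 11/47 = 0.234043: log2(p) = -2.095157, -p*log2(p) = 0.490356
  p = 16/47 = 0.340426: log2(p) = -1.554589, -p*log2(p) = 0.529222
H = 0.434824 + 0.502883 + 0.490356 + 0.529222 = 1.957285

H = 1.9573 bits/symbol


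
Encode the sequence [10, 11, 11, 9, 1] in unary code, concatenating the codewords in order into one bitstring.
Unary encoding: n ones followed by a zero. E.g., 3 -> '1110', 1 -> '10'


Encode each number as n ones followed by a terminating 0:
  10 -> 11111111110 (11 bits)
  11 -> 111111111110 (12 bits)
  11 -> 111111111110 (12 bits)
  9 -> 1111111110 (10 bits)
  1 -> 10 (2 bits)
Total length = 11 + 12 + 12 + 10 + 2 = 47 bits.

Unary([10, 11, 11, 9, 1]) = 11111111110111111111110111111111110111111111010 (47 bits)


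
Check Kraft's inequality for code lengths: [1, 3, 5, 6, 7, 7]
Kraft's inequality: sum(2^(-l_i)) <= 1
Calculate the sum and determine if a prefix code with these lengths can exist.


Sum = 2^(-1) + 2^(-3) + 2^(-5) + 2^(-6) + 2^(-7) + 2^(-7)
    = 0.5 + 0.125 + 0.03125 + 0.015625 + 0.0078125 + 0.0078125
    = 88/128 = 0.6875
Since 0.6875 <= 1, Kraft's inequality IS satisfied.
A prefix code with these lengths CAN exist.

Kraft sum = 0.6875. Satisfied.


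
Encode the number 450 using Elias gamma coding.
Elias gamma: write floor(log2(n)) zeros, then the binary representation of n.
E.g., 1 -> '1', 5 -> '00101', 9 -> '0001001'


num_bits = floor(log2(450)) + 1 = 9
leading_zeros = num_bits - 1 = 8
binary(450) = 111000010

Elias gamma(450) = '00000000' + '111000010' = 00000000111000010 (17 bits)


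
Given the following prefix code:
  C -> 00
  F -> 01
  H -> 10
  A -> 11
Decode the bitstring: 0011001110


Decoding step by step:
Bits 00 -> C
Bits 11 -> A
Bits 00 -> C
Bits 11 -> A
Bits 10 -> H


Decoded message: CACAH


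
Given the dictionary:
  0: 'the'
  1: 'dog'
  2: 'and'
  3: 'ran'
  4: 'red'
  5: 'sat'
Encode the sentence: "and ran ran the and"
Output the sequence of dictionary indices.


Look up each word in the dictionary:
  'and' -> 2
  'ran' -> 3
  'ran' -> 3
  'the' -> 0
  'and' -> 2

Encoded: [2, 3, 3, 0, 2]


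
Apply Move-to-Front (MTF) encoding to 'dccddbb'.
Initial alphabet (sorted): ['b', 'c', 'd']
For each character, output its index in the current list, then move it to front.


MTF encoding:
'd': index 2 in ['b', 'c', 'd'] -> ['d', 'b', 'c']
'c': index 2 in ['d', 'b', 'c'] -> ['c', 'd', 'b']
'c': index 0 in ['c', 'd', 'b'] -> ['c', 'd', 'b']
'd': index 1 in ['c', 'd', 'b'] -> ['d', 'c', 'b']
'd': index 0 in ['d', 'c', 'b'] -> ['d', 'c', 'b']
'b': index 2 in ['d', 'c', 'b'] -> ['b', 'd', 'c']
'b': index 0 in ['b', 'd', 'c'] -> ['b', 'd', 'c']


Output: [2, 2, 0, 1, 0, 2, 0]


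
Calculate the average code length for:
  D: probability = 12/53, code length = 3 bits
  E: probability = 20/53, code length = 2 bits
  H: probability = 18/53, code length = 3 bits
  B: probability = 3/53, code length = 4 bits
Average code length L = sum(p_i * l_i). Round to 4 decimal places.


Weighted contributions p_i * l_i:
  D: (12/53) * 3 = 36/53
  E: (20/53) * 2 = 40/53
  H: (18/53) * 3 = 54/53
  B: (3/53) * 4 = 12/53
Sum = (36 + 40 + 54 + 12)/53 = 142/53

L = 142/53 = 2.6792 bits/symbol


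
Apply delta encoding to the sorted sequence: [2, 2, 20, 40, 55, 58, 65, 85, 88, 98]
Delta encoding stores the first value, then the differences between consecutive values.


First value: 2
Deltas:
  2 - 2 = 0
  20 - 2 = 18
  40 - 20 = 20
  55 - 40 = 15
  58 - 55 = 3
  65 - 58 = 7
  85 - 65 = 20
  88 - 85 = 3
  98 - 88 = 10


Delta encoded: [2, 0, 18, 20, 15, 3, 7, 20, 3, 10]


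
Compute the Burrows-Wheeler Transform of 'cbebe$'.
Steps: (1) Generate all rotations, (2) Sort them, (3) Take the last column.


Rotations (sorted):
  0: $cbebe -> last char: e
  1: be$cbe -> last char: e
  2: bebe$c -> last char: c
  3: cbebe$ -> last char: $
  4: e$cbeb -> last char: b
  5: ebe$cb -> last char: b


BWT = eec$bb


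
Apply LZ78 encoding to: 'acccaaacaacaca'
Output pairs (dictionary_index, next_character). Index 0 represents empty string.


LZ78 encoding steps:
Dictionary: {0: ''}
Step 1: w='' (idx 0), next='a' -> output (0, 'a'), add 'a' as idx 1
Step 2: w='' (idx 0), next='c' -> output (0, 'c'), add 'c' as idx 2
Step 3: w='c' (idx 2), next='c' -> output (2, 'c'), add 'cc' as idx 3
Step 4: w='a' (idx 1), next='a' -> output (1, 'a'), add 'aa' as idx 4
Step 5: w='a' (idx 1), next='c' -> output (1, 'c'), add 'ac' as idx 5
Step 6: w='aa' (idx 4), next='c' -> output (4, 'c'), add 'aac' as idx 6
Step 7: w='ac' (idx 5), next='a' -> output (5, 'a'), add 'aca' as idx 7


Encoded: [(0, 'a'), (0, 'c'), (2, 'c'), (1, 'a'), (1, 'c'), (4, 'c'), (5, 'a')]


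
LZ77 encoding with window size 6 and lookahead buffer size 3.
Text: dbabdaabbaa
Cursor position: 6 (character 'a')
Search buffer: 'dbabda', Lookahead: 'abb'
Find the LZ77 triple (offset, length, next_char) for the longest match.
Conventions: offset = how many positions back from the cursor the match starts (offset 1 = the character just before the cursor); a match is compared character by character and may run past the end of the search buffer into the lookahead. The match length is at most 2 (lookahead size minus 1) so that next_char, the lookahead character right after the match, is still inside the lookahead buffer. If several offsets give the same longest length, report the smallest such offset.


Try each offset into the search buffer:
  offset=1 (pos 5, char 'a'): match length 1
  offset=2 (pos 4, char 'd'): match length 0
  offset=3 (pos 3, char 'b'): match length 0
  offset=4 (pos 2, char 'a'): match length 2
  offset=5 (pos 1, char 'b'): match length 0
  offset=6 (pos 0, char 'd'): match length 0
Longest match has length 2 at offset 4.
next_char = character at position 6 + 2 = 8 -> 'b'

Best match: offset=4, length=2 (matching 'ab' starting at position 2)
LZ77 triple: (4, 2, 'b')


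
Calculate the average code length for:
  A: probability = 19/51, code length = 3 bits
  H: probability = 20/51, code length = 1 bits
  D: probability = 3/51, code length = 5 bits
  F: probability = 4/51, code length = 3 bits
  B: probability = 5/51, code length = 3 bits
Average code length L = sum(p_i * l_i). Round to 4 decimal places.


Weighted contributions p_i * l_i:
  A: (19/51) * 3 = 57/51
  H: (20/51) * 1 = 20/51
  D: (3/51) * 5 = 15/51
  F: (4/51) * 3 = 12/51
  B: (5/51) * 3 = 15/51
Sum = (57 + 20 + 15 + 12 + 15)/51 = 119/51

L = 119/51 = 2.3333 bits/symbol


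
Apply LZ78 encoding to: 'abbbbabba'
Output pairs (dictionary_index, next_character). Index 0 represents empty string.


LZ78 encoding steps:
Dictionary: {0: ''}
Step 1: w='' (idx 0), next='a' -> output (0, 'a'), add 'a' as idx 1
Step 2: w='' (idx 0), next='b' -> output (0, 'b'), add 'b' as idx 2
Step 3: w='b' (idx 2), next='b' -> output (2, 'b'), add 'bb' as idx 3
Step 4: w='b' (idx 2), next='a' -> output (2, 'a'), add 'ba' as idx 4
Step 5: w='bb' (idx 3), next='a' -> output (3, 'a'), add 'bba' as idx 5


Encoded: [(0, 'a'), (0, 'b'), (2, 'b'), (2, 'a'), (3, 'a')]


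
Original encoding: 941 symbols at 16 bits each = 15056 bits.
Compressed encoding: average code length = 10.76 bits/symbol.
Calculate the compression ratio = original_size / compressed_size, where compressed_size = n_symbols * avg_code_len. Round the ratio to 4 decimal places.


original_size = n_symbols * orig_bits = 941 * 16 = 15056 bits
compressed_size = n_symbols * avg_code_len = 941 * 10.76 = 10125.16 bits
ratio = original_size / compressed_size = 15056 / 10125.16 = 1.487

Compression ratio = 1.487


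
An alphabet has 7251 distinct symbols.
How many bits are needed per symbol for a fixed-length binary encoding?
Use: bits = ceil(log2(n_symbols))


log2(7251) = 12.824
Bracket: 2^12 = 4096 < 7251 <= 2^13 = 8192
So ceil(log2(7251)) = 13

bits = ceil(log2(7251)) = ceil(12.824) = 13 bits


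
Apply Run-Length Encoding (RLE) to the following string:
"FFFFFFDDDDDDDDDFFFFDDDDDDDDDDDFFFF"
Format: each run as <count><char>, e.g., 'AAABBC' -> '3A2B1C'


Scanning runs left to right:
  i=0: run of 'F' x 6 -> '6F'
  i=6: run of 'D' x 9 -> '9D'
  i=15: run of 'F' x 4 -> '4F'
  i=19: run of 'D' x 11 -> '11D'
  i=30: run of 'F' x 4 -> '4F'

RLE = 6F9D4F11D4F


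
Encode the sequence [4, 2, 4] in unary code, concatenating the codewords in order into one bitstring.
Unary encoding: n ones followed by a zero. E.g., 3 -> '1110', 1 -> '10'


Encode each number as n ones followed by a terminating 0:
  4 -> 11110 (5 bits)
  2 -> 110 (3 bits)
  4 -> 11110 (5 bits)
Total length = 5 + 3 + 5 = 13 bits.

Unary([4, 2, 4]) = 1111011011110 (13 bits)


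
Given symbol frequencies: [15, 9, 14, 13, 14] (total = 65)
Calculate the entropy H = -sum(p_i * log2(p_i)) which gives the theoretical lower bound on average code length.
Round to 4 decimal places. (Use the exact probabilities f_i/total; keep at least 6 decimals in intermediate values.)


Per-symbol terms -p_i * log2(p_i) with p_i = f_i/65:
  p = 15/65 = 0.230769: log2(p) = -2.115477, -p*log2(p) = 0.488187
  p = 9/65 = 0.138462: log2(p) = -2.852443, -p*log2(p) = 0.394954
  p = 14/65 = 0.215385: log2(p) = -2.215013, -p*log2(p) = 0.477080
  p = 13/65 = 0.200000: log2(p) = -2.321928, -p*log2(p) = 0.464386
  p = 14/65 = 0.215385: log2(p) = -2.215013, -p*log2(p) = 0.477080
H = 0.488187 + 0.394954 + 0.477080 + 0.464386 + 0.477080 = 2.301687

H = 2.3017 bits/symbol


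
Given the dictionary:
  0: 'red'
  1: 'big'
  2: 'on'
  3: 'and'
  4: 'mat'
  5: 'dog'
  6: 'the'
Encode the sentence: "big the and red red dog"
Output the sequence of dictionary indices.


Look up each word in the dictionary:
  'big' -> 1
  'the' -> 6
  'and' -> 3
  'red' -> 0
  'red' -> 0
  'dog' -> 5

Encoded: [1, 6, 3, 0, 0, 5]


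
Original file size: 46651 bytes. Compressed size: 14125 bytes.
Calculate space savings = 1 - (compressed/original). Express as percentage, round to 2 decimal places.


ratio = compressed/original = 14125/46651 = 0.30278
savings = 1 - ratio = 1 - 0.30278 = 0.69722
as a percentage: 0.69722 * 100 = 69.72%

Space savings = 1 - 14125/46651 = 69.72%


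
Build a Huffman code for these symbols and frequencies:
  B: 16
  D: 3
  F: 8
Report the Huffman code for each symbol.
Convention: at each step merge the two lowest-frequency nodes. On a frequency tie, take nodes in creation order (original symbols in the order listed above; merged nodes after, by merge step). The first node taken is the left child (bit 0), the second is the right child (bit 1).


Huffman tree construction:
Step 1: Merge D(3) + F(8) = 11
Step 2: Merge (D+F)(11) + B(16) = 27
Read each symbol's code off the tree from the root (left child = 0, right child = 1).

Codes:
  B: 1 (length 1)
  D: 00 (length 2)
  F: 01 (length 2)
Average code length: 38/27 = 1.4074 bits/symbol


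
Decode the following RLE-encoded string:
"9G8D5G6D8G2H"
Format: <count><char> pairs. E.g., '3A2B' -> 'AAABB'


Expanding each <count><char> pair:
  9G -> 'GGGGGGGGG'
  8D -> 'DDDDDDDD'
  5G -> 'GGGGG'
  6D -> 'DDDDDD'
  8G -> 'GGGGGGGG'
  2H -> 'HH'

Decoded = GGGGGGGGGDDDDDDDDGGGGGDDDDDDGGGGGGGGHH


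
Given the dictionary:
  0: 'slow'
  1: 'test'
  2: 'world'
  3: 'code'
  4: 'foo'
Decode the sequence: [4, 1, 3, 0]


Look up each index in the dictionary:
  4 -> 'foo'
  1 -> 'test'
  3 -> 'code'
  0 -> 'slow'

Decoded: "foo test code slow"


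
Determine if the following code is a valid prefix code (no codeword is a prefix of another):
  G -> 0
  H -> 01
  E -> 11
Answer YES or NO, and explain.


Checking each pair (does one codeword prefix another?):
  G='0' vs H='01': prefix -- VIOLATION

NO -- this is NOT a valid prefix code. G (0) is a prefix of H (01).


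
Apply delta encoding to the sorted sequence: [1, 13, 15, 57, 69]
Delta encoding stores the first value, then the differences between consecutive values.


First value: 1
Deltas:
  13 - 1 = 12
  15 - 13 = 2
  57 - 15 = 42
  69 - 57 = 12


Delta encoded: [1, 12, 2, 42, 12]


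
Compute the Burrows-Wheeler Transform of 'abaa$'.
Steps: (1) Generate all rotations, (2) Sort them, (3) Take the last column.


Rotations (sorted):
  0: $abaa -> last char: a
  1: a$aba -> last char: a
  2: aa$ab -> last char: b
  3: abaa$ -> last char: $
  4: baa$a -> last char: a


BWT = aab$a


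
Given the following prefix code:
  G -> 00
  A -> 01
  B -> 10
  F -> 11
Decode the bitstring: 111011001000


Decoding step by step:
Bits 11 -> F
Bits 10 -> B
Bits 11 -> F
Bits 00 -> G
Bits 10 -> B
Bits 00 -> G


Decoded message: FBFGBG


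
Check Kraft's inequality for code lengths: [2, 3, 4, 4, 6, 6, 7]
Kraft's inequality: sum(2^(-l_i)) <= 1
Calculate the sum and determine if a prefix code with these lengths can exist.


Sum = 2^(-2) + 2^(-3) + 2^(-4) + 2^(-4) + 2^(-6) + 2^(-6) + 2^(-7)
    = 0.25 + 0.125 + 0.0625 + 0.0625 + 0.015625 + 0.015625 + 0.0078125
    = 69/128 = 0.5390625
Since 0.5390625 <= 1, Kraft's inequality IS satisfied.
A prefix code with these lengths CAN exist.

Kraft sum = 0.5390625. Satisfied.


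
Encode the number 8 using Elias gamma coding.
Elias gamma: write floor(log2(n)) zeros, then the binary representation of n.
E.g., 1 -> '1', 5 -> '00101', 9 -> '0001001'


num_bits = floor(log2(8)) + 1 = 4
leading_zeros = num_bits - 1 = 3
binary(8) = 1000

Elias gamma(8) = '000' + '1000' = 0001000 (7 bits)


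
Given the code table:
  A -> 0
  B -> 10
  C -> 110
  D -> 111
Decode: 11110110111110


Decoding:
111 -> D
10 -> B
110 -> C
111 -> D
110 -> C


Result: DBCDC


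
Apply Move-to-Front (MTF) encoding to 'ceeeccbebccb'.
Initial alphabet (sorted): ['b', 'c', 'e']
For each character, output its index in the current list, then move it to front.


MTF encoding:
'c': index 1 in ['b', 'c', 'e'] -> ['c', 'b', 'e']
'e': index 2 in ['c', 'b', 'e'] -> ['e', 'c', 'b']
'e': index 0 in ['e', 'c', 'b'] -> ['e', 'c', 'b']
'e': index 0 in ['e', 'c', 'b'] -> ['e', 'c', 'b']
'c': index 1 in ['e', 'c', 'b'] -> ['c', 'e', 'b']
'c': index 0 in ['c', 'e', 'b'] -> ['c', 'e', 'b']
'b': index 2 in ['c', 'e', 'b'] -> ['b', 'c', 'e']
'e': index 2 in ['b', 'c', 'e'] -> ['e', 'b', 'c']
'b': index 1 in ['e', 'b', 'c'] -> ['b', 'e', 'c']
'c': index 2 in ['b', 'e', 'c'] -> ['c', 'b', 'e']
'c': index 0 in ['c', 'b', 'e'] -> ['c', 'b', 'e']
'b': index 1 in ['c', 'b', 'e'] -> ['b', 'c', 'e']


Output: [1, 2, 0, 0, 1, 0, 2, 2, 1, 2, 0, 1]


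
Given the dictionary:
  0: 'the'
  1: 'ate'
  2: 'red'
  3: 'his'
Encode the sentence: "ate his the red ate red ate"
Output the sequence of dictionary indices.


Look up each word in the dictionary:
  'ate' -> 1
  'his' -> 3
  'the' -> 0
  'red' -> 2
  'ate' -> 1
  'red' -> 2
  'ate' -> 1

Encoded: [1, 3, 0, 2, 1, 2, 1]


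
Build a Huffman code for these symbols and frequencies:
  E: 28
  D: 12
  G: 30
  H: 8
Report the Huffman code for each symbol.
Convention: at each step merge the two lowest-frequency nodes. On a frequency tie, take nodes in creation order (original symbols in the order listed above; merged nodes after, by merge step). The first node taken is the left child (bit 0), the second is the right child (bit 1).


Huffman tree construction:
Step 1: Merge H(8) + D(12) = 20
Step 2: Merge (H+D)(20) + E(28) = 48
Step 3: Merge G(30) + ((H+D)+E)(48) = 78
Read each symbol's code off the tree from the root (left child = 0, right child = 1).

Codes:
  E: 11 (length 2)
  D: 101 (length 3)
  G: 0 (length 1)
  H: 100 (length 3)
Average code length: 146/78 = 1.8718 bits/symbol


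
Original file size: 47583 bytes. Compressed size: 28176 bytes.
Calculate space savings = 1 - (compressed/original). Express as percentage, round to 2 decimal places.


ratio = compressed/original = 28176/47583 = 0.592144
savings = 1 - ratio = 1 - 0.592144 = 0.407856
as a percentage: 0.407856 * 100 = 40.79%

Space savings = 1 - 28176/47583 = 40.79%


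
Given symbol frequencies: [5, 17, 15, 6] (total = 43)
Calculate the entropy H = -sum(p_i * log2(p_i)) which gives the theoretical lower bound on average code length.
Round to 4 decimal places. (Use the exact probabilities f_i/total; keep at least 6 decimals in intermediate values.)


Per-symbol terms -p_i * log2(p_i) with p_i = f_i/43:
  p = 5/43 = 0.116279: log2(p) = -3.104337, -p*log2(p) = 0.360969
  p = 17/43 = 0.395349: log2(p) = -1.338802, -p*log2(p) = 0.529294
  p = 15/43 = 0.348837: log2(p) = -1.519374, -p*log2(p) = 0.530014
  p = 6/43 = 0.139535: log2(p) = -2.841302, -p*log2(p) = 0.396461
H = 0.360969 + 0.529294 + 0.530014 + 0.396461 = 1.816738

H = 1.8167 bits/symbol


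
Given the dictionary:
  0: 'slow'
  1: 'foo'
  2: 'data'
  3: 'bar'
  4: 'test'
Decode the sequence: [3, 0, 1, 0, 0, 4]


Look up each index in the dictionary:
  3 -> 'bar'
  0 -> 'slow'
  1 -> 'foo'
  0 -> 'slow'
  0 -> 'slow'
  4 -> 'test'

Decoded: "bar slow foo slow slow test"


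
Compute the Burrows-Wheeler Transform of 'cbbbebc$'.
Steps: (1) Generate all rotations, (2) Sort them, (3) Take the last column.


Rotations (sorted):
  0: $cbbbebc -> last char: c
  1: bbbebc$c -> last char: c
  2: bbebc$cb -> last char: b
  3: bc$cbbbe -> last char: e
  4: bebc$cbb -> last char: b
  5: c$cbbbeb -> last char: b
  6: cbbbebc$ -> last char: $
  7: ebc$cbbb -> last char: b


BWT = ccbebb$b


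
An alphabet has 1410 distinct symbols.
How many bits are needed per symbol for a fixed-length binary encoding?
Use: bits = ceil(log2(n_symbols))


log2(1410) = 10.4615
Bracket: 2^10 = 1024 < 1410 <= 2^11 = 2048
So ceil(log2(1410)) = 11

bits = ceil(log2(1410)) = ceil(10.4615) = 11 bits


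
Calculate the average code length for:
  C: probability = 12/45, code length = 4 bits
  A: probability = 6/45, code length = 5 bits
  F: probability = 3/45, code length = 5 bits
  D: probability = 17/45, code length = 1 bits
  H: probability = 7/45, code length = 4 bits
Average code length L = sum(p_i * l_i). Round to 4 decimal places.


Weighted contributions p_i * l_i:
  C: (12/45) * 4 = 48/45
  A: (6/45) * 5 = 30/45
  F: (3/45) * 5 = 15/45
  D: (17/45) * 1 = 17/45
  H: (7/45) * 4 = 28/45
Sum = (48 + 30 + 15 + 17 + 28)/45 = 138/45

L = 138/45 = 3.0667 bits/symbol


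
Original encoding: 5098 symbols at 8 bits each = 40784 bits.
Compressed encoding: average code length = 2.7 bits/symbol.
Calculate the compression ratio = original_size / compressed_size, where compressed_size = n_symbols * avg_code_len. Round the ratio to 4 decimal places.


original_size = n_symbols * orig_bits = 5098 * 8 = 40784 bits
compressed_size = n_symbols * avg_code_len = 5098 * 2.7 = 13764.6 bits
ratio = original_size / compressed_size = 40784 / 13764.6 = 2.963

Compression ratio = 2.963


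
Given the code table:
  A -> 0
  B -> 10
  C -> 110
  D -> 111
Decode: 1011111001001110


Decoding:
10 -> B
111 -> D
110 -> C
0 -> A
10 -> B
0 -> A
111 -> D
0 -> A


Result: BDCABADA
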